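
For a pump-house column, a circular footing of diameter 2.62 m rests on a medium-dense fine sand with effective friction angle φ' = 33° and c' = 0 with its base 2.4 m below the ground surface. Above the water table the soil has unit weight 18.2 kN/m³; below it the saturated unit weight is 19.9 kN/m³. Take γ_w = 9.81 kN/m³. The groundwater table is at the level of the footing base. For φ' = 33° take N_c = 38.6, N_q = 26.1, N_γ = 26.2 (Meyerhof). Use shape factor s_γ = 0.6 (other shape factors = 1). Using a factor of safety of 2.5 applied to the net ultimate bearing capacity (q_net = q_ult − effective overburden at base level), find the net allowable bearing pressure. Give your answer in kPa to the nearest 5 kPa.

Effective surcharge at the founding depth q = γ·D_f = 18.2 × 2.4 = 43.68 kPa.
The water table coincides with the base, so in the self-weight term γ → γ' = 10.09 kN/m³.
q_ult = q·N_q + 0.5·γ·B·N_γ·s_γ
     = 43.68 × 26.1 + 0.5 × 10.09 × 2.62 × 26.2 × 0.6
     = 1140 + 207.79 = 1347.8 kPa.
Net ultimate: q_net = 1347.8 − 43.68 = 1304.2 kPa.
q_all(net) = 1304.2 / 2.5 = 521.66 kPa.

q_all(net) ≈ 520 kPa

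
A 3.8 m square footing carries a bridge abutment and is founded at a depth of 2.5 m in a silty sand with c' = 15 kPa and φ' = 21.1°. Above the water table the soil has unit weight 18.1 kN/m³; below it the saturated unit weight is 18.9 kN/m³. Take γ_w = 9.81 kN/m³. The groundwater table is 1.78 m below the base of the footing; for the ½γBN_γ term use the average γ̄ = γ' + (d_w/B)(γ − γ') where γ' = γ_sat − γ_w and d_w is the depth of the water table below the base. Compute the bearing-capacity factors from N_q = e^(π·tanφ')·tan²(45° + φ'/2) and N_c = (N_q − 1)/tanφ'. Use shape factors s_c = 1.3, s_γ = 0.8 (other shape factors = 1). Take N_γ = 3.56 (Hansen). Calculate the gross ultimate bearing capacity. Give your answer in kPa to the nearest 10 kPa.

tan21.1° = 0.3859, so N_q = e^(π×0.3859)·tan²(55.55°) = 3.361 × 2.125 = 7.14.
N_c = (7.14 − 1)/tan21.1° = 15.92.
q = γ·D_f = 18.1 × 2.5 = 45.25 kPa.
γ' = 9.09 kN/m³; averaging over the depth B below the base, γ̄ = γ' + (d_w/B)(γ − γ') = 13.31 kN/m³.
c·N_c·s_c = 15 × 15.918 × 1.3 = 310.39 kPa
q·N_q = 45.25 × 7.1421 = 323.18 kPa
0.5·γ·B·N_γ·s_γ = 0.5 × 13.31 × 3.8 × 3.56 × 0.8 = 72.026 kPa
q_ult = 310.39 + 323.18 + 72.026 = 705.6 kPa.

q_ult ≈ 710 kPa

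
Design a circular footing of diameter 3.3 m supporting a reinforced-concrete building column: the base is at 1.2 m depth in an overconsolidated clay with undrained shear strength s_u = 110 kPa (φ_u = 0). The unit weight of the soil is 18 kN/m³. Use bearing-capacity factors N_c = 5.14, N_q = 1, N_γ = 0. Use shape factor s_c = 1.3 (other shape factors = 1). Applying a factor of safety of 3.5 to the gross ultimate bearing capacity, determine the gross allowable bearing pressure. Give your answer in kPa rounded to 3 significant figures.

q_all ≈ 216 kPa

Overburden at base level: q = 18 × 1.2 = 21.6 kPa.
Cohesion term c·N_c·s_c = 110 × 5.14 × 1.3 = 735.02 kPa; surcharge term q·N_q = 21.6 × 1 = 21.6 kPa.
q_ult = 735.02 + 21.6 = 756.62 kPa.
q_all = q_ult / FS = 756.62 / 3.5 = 216.18 kPa.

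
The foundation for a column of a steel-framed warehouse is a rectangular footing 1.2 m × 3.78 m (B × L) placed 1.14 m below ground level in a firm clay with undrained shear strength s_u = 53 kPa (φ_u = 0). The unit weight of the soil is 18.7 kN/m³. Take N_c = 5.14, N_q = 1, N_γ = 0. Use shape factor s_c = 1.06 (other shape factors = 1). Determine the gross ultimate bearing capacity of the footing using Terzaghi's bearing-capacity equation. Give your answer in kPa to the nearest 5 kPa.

q_ult ≈ 310 kPa

Overburden at base level: q = 18.7 × 1.14 = 21.318 kPa.
Cohesion term c·N_c·s_c = 53 × 5.14 × 1.06 = 288.77 kPa; surcharge term q·N_q = 21.318 × 1 = 21.318 kPa.
q_ult = 288.77 + 21.318 = 310.08 kPa.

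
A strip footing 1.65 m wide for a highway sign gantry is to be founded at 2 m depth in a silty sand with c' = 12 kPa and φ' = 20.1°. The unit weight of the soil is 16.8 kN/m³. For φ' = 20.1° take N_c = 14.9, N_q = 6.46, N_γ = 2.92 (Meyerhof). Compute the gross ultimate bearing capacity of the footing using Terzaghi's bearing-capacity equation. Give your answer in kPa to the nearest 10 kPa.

Effective surcharge at the founding depth q = γ·D_f = 16.8 × 2 = 33.6 kPa.
q_ult = c·N_c + q·N_q + 0.5·γ·B·N_γ
     = 12 × 14.9 + 33.6 × 6.46 + 0.5 × 16.8 × 1.65 × 2.92
     = 178.8 + 217.06 + 40.471 = 436.33 kPa.

q_ult ≈ 440 kPa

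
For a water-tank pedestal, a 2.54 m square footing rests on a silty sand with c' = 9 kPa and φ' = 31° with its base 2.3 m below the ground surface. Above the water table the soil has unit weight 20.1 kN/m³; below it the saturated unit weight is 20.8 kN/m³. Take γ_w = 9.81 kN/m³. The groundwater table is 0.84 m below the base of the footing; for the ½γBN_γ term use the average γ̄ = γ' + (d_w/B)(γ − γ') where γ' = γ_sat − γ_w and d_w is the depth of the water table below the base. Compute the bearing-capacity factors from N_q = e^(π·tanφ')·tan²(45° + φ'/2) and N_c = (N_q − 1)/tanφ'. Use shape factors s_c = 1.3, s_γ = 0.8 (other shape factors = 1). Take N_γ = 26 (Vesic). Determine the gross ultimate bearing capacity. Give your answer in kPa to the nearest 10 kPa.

q_ult ≈ 1710 kPa

tan31° = 0.6009, so N_q = e^(π×0.6009)·tan²(60.5°) = 6.604 × 3.124 = 20.63.
N_c = (20.63 − 1)/tan31° = 32.67.
Effective surcharge at the founding depth q = γ·D_f = 20.1 × 2.3 = 46.23 kPa.
With d_w = 0.84 m < B, γ̄ = 10.99 + (0.84/2.54) × (20.1 − 10.99) = 14.003 kN/m³.
q_ult = c·N_c·s_c + q·N_q + 0.5·γ·B·N_γ·s_γ
     = 9 × 32.671 × 1.3 + 46.23 × 20.631 + 0.5 × 14.003 × 2.54 × 26 × 0.8
     = 382.25 + 953.76 + 369.9 = 1705.9 kPa.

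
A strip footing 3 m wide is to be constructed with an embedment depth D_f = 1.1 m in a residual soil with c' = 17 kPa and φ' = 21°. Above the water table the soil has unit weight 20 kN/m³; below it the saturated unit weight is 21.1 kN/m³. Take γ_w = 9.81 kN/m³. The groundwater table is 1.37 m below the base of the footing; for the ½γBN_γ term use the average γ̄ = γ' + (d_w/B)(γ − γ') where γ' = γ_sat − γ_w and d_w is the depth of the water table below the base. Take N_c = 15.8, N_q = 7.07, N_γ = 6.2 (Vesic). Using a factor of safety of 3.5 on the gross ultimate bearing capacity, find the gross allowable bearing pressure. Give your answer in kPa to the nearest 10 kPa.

q = γ·D_f = 20 × 1.1 = 22 kPa.
γ' = 11.29 kN/m³; averaging over the depth B below the base, γ̄ = γ' + (d_w/B)(γ − γ') = 15.268 kN/m³.
c·N_c = 17 × 15.8 = 268.6 kPa
q·N_q = 22 × 7.07 = 155.54 kPa
0.5·γ·B·N_γ = 0.5 × 15.268 × 3 × 6.2 = 141.99 kPa
q_ult = 268.6 + 155.54 + 141.99 = 566.13 kPa.
q_all = 566.13 / 3.5 = 161.75 kPa.

q_all ≈ 160 kPa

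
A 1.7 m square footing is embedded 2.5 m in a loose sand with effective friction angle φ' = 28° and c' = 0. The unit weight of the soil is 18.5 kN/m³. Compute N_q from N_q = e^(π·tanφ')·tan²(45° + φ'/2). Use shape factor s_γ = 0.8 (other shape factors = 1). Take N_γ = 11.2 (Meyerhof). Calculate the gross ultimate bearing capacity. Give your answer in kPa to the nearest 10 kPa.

q_ult ≈ 820 kPa

tan28° = 0.5317, so N_q = e^(π×0.5317)·tan²(59°) = 5.314 × 2.77 = 14.72.
Overburden at base level: q = 18.5 × 2.5 = 46.25 kPa.
Surcharge term q·N_q = 46.25 × 14.72 = 680.79 kPa; self-weight term 0.5·γ·B·N_γ·s_γ = 0.5 × 18.5 × 1.7 × 11.2 × 0.8 = 140.9 kPa.
q_ult = 680.79 + 140.9 = 821.69 kPa.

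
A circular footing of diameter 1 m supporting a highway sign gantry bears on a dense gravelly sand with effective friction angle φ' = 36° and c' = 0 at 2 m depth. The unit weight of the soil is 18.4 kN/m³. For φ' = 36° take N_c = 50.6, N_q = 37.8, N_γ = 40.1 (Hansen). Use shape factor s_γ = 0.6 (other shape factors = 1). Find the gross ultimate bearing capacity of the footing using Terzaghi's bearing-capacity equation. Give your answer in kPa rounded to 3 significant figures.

q_ult ≈ 1610 kPa

Effective surcharge at the founding depth q = γ·D_f = 18.4 × 2 = 36.8 kPa.
q_ult = q·N_q + 0.5·γ·B·N_γ·s_γ
     = 36.8 × 37.8 + 0.5 × 18.4 × 1 × 40.1 × 0.6
     = 1391 + 221.35 = 1612.4 kPa.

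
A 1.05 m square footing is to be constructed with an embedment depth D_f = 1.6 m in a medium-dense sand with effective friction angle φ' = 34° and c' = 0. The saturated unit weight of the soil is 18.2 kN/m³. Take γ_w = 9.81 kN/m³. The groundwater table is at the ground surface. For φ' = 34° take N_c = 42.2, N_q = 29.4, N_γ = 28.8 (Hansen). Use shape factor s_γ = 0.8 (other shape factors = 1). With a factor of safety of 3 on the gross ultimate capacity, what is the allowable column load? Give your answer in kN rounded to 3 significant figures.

Water table at ground surface, so effective unit weight γ' = 18.2 − 9.81 = 8.39 kN/m³ is used throughout; overburden q = 8.39 × 1.6 = 13.424 kPa; the same γ' applies in the ½γBN_γ term.
Surcharge term q·N_q = 13.424 × 29.4 = 394.67 kPa; self-weight term 0.5·γ·B·N_γ·s_γ = 0.5 × 8.39 × 1.05 × 28.8 × 0.8 = 101.49 kPa.
q_ult = 394.67 + 101.49 = 496.15 kPa.
Gross allowable pressure q_all = 496.15 / 3 = 165.38 kPa.
Footing area = 1.1025 m², so allowable column load = 165.38 × 1.1025 = 182.34 kN.

P_all ≈ 182 kN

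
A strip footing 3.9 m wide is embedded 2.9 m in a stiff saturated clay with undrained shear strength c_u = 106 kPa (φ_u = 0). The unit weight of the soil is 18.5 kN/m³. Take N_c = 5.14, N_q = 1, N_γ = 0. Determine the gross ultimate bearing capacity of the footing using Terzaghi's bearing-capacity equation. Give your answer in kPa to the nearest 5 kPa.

q_ult ≈ 600 kPa

q = γ·D_f = 18.5 × 2.9 = 53.65 kPa.
c·N_c = 106 × 5.14 = 544.84 kPa
q·N_q = 53.65 × 1 = 53.65 kPa
q_ult = 544.84 + 53.65 = 598.49 kPa.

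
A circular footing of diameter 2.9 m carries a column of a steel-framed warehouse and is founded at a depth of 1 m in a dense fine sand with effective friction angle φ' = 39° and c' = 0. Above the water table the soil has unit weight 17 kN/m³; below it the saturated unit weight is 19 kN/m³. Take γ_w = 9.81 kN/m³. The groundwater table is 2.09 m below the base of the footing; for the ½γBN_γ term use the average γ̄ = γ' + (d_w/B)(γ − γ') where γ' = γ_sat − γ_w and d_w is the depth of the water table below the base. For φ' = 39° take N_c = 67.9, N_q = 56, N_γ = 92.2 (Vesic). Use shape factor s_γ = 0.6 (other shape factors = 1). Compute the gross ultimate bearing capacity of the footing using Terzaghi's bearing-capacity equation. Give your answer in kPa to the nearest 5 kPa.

q = γ·D_f = 17 × 1 = 17 kPa.
γ' = 9.19 kN/m³; averaging over the depth B below the base, γ̄ = γ' + (d_w/B)(γ − γ') = 14.819 kN/m³.
q·N_q = 17 × 56 = 952 kPa
0.5·γ·B·N_γ·s_γ = 0.5 × 14.819 × 2.9 × 92.2 × 0.6 = 1188.7 kPa
q_ult = 952 + 1188.7 = 2140.7 kPa.

q_ult ≈ 2140 kPa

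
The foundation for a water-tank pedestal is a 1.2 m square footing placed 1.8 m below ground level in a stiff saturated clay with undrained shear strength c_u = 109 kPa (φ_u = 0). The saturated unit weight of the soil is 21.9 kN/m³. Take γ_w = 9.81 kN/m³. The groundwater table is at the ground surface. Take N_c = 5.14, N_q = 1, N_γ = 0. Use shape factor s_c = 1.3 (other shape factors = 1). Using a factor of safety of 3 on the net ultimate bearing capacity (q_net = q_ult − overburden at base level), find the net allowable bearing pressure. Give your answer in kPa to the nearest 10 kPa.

q_all(net) ≈ 240 kPa

With the water table at the surface the whole profile is submerged: γ' = 21.9 − 9.81 = 12.09 kN/m³, so q = γ'·D_f = 21.762 kPa.
q_ult = c·N_c·s_c + q·N_q
     = 109 × 5.14 × 1.3 + 21.762 × 1
     = 728.34 + 21.762 = 750.1 kPa.
q_net = 750.1 − 21.762 = 728.34 kPa.
q_all(net) = 728.34 / 3 = 242.78 kPa.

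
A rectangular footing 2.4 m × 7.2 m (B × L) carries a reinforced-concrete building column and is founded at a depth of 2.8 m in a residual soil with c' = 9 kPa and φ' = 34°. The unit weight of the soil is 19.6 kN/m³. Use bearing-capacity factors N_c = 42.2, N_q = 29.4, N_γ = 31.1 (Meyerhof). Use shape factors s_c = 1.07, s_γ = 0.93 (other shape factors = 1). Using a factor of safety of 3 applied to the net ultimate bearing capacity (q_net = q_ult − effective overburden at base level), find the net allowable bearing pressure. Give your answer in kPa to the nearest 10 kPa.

q_all(net) ≈ 880 kPa

q = γ·D_f = 19.6 × 2.8 = 54.88 kPa.
c·N_c·s_c = 9 × 42.2 × 1.07 = 406.39 kPa
q·N_q = 54.88 × 29.4 = 1613.5 kPa
0.5·γ·B·N_γ·s_γ = 0.5 × 19.6 × 2.4 × 31.1 × 0.93 = 680.27 kPa
q_ult = 406.39 + 1613.5 + 680.27 = 2700.1 kPa.
Net ultimate: q_net = 2700.1 − 54.88 = 2645.2 kPa.
q_all(net) = 2645.2 / 3 = 881.75 kPa.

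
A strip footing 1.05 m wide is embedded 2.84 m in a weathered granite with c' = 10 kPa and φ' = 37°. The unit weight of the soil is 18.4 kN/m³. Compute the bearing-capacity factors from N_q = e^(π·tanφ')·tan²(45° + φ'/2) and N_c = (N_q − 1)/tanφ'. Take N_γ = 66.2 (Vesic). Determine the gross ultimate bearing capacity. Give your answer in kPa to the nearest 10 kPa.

q_ult ≈ 3440 kPa

tan37° = 0.7536, so N_q = e^(π×0.7536)·tan²(63.5°) = 10.669 × 4.023 = 42.92.
N_c = (42.92 − 1)/tan37° = 55.63.
Overburden at base level: q = 18.4 × 2.84 = 52.256 kPa.
Cohesion term c·N_c = 10 × 55.63 = 556.3 kPa; surcharge term q·N_q = 52.256 × 42.92 = 2242.8 kPa; self-weight term 0.5·γ·B·N_γ = 0.5 × 18.4 × 1.05 × 66.2 = 639.49 kPa.
q_ult = 556.3 + 2242.8 + 639.49 = 3438.6 kPa.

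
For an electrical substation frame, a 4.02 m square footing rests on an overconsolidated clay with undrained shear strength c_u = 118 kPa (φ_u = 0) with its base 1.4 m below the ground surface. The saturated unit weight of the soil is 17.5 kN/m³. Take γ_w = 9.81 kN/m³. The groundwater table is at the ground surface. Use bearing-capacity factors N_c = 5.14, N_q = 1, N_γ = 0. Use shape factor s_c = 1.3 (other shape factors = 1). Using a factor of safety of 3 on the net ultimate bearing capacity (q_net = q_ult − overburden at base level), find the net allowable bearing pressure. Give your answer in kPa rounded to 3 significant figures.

q_all(net) ≈ 263 kPa

With the water table at the surface the whole profile is submerged: γ' = 17.5 − 9.81 = 7.69 kN/m³, so q = γ'·D_f = 10.766 kPa.
q_ult = c·N_c·s_c + q·N_q
     = 118 × 5.14 × 1.3 + 10.766 × 1
     = 788.48 + 10.766 = 799.24 kPa.
q_net = 799.24 − 10.766 = 788.48 kPa.
q_all(net) = 788.48 / 3 = 262.83 kPa.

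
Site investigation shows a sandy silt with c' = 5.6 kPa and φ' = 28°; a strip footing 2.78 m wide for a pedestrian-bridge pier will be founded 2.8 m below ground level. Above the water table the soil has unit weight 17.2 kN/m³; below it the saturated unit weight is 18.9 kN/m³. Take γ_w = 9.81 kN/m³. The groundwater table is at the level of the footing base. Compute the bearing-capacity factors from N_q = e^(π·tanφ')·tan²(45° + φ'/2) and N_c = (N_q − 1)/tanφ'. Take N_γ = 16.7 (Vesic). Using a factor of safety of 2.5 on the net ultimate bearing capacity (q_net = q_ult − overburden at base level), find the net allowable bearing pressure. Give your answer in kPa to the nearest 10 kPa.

q_all(net) ≈ 410 kPa

N_q = e^(π·tan28°)·tan²(59°) = 14.72; N_c = (N_q − 1)/tanφ' = 25.8.
q = γ·D_f = 17.2 × 2.8 = 48.16 kPa.
For the ½γBN_γ term take γ' = 18.9 − 9.81 = 9.09 kN/m³ (soil below base is submerged).
c·N_c = 5.6 × 25.803 = 144.5 kPa
q·N_q = 48.16 × 14.72 = 708.91 kPa
0.5·γ·B·N_γ = 0.5 × 9.09 × 2.78 × 16.7 = 211.01 kPa
q_ult = 144.5 + 708.91 + 211.01 = 1064.4 kPa.
q_net = 1064.4 − 48.16 = 1016.3 kPa.
q_all(net) = 1016.3 / 2.5 = 406.5 kPa.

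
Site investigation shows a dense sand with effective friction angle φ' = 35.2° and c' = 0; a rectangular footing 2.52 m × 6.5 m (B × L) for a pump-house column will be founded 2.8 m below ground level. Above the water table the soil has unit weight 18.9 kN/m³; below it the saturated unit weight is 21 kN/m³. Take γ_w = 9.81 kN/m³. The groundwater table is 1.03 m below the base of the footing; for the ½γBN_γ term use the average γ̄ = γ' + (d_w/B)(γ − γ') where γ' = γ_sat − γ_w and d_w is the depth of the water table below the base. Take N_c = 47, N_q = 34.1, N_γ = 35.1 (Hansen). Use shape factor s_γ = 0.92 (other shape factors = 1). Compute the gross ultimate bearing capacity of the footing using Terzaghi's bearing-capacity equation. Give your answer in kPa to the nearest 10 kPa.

q_ult ≈ 2390 kPa

Effective surcharge at the founding depth q = γ·D_f = 18.9 × 2.8 = 52.92 kPa.
With d_w = 1.03 m < B, γ̄ = 11.19 + (1.03/2.52) × (18.9 − 11.19) = 14.341 kN/m³.
q_ult = q·N_q + 0.5·γ·B·N_γ·s_γ
     = 52.92 × 34.1 + 0.5 × 14.341 × 2.52 × 35.1 × 0.92
     = 1804.6 + 583.52 = 2388.1 kPa.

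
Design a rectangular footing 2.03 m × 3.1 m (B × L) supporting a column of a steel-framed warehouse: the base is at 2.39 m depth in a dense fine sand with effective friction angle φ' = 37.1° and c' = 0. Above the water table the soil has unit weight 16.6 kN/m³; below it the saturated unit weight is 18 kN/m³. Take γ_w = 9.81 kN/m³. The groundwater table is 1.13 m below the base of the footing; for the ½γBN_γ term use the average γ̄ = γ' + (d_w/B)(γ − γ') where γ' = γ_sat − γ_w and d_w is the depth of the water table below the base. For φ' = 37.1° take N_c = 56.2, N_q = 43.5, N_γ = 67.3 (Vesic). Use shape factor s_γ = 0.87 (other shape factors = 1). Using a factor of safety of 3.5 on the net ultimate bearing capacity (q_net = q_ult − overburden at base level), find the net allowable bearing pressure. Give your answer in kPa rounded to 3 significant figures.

q_all(net) ≈ 700 kPa

q = γ·D_f = 16.6 × 2.39 = 39.674 kPa.
γ' = 8.19 kN/m³; averaging over the depth B below the base, γ̄ = γ' + (d_w/B)(γ − γ') = 12.871 kN/m³.
q·N_q = 39.674 × 43.5 = 1725.8 kPa
0.5·γ·B·N_γ·s_γ = 0.5 × 12.871 × 2.03 × 67.3 × 0.87 = 764.94 kPa
q_ult = 1725.8 + 764.94 = 2490.8 kPa.
q_net = 2490.8 − 39.674 = 2451.1 kPa.
q_all(net) = 2451.1 / 3.5 = 700.31 kPa.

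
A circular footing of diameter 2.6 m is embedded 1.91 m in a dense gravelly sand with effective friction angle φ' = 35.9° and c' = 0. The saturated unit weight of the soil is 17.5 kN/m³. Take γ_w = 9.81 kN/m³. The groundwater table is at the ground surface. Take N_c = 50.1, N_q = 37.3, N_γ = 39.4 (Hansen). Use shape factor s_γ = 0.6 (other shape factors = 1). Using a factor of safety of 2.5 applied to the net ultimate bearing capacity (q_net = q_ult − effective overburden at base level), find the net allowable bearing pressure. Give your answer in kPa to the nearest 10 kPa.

q_all(net) ≈ 310 kPa

γ' = 17.5 − 9.81 = 7.69 kN/m³ (submerged throughout). q = 7.69 × 1.91 = 14.688 kPa; the same γ' applies in the ½γBN_γ term.
q·N_q = 14.688 × 37.3 = 547.86 kPa
0.5·γ·B·N_γ·s_γ = 0.5 × 7.69 × 2.6 × 39.4 × 0.6 = 236.33 kPa
q_ult = 547.86 + 236.33 = 784.19 kPa.
Net ultimate: q_net = 784.19 − 14.688 = 769.5 kPa.
q_all(net) = 769.5 / 2.5 = 307.8 kPa.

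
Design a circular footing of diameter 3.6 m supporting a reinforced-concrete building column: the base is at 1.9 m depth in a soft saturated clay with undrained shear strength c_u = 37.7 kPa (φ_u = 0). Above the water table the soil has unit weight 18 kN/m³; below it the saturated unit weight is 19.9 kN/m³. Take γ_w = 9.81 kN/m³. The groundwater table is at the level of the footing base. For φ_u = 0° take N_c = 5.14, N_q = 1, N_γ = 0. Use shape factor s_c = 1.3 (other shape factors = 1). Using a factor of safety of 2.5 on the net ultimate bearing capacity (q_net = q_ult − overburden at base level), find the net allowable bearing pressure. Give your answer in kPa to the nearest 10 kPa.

Effective surcharge at the founding depth q = γ·D_f = 18 × 1.9 = 34.2 kPa.
q_ult = c·N_c·s_c + q·N_q
     = 37.7 × 5.14 × 1.3 + 34.2 × 1
     = 251.91 + 34.2 = 286.11 kPa.
q_net = 286.11 − 34.2 = 251.91 kPa.
q_all(net) = 251.91 / 2.5 = 100.76 kPa.

q_all(net) ≈ 100 kPa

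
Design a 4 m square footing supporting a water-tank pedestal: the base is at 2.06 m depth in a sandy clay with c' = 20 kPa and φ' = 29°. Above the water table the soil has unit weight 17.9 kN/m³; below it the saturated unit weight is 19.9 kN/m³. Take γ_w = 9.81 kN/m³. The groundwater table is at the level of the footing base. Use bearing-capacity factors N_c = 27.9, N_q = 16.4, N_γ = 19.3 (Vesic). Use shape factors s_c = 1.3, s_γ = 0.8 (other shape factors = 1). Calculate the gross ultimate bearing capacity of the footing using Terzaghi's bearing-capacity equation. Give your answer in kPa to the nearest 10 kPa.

Effective surcharge at the founding depth q = γ·D_f = 17.9 × 2.06 = 36.874 kPa.
The water table coincides with the base, so in the self-weight term γ → γ' = 10.09 kN/m³.
q_ult = c·N_c·s_c + q·N_q + 0.5·γ·B·N_γ·s_γ
     = 20 × 27.9 × 1.3 + 36.874 × 16.4 + 0.5 × 10.09 × 4 × 19.3 × 0.8
     = 725.4 + 604.73 + 311.58 = 1641.7 kPa.

q_ult ≈ 1640 kPa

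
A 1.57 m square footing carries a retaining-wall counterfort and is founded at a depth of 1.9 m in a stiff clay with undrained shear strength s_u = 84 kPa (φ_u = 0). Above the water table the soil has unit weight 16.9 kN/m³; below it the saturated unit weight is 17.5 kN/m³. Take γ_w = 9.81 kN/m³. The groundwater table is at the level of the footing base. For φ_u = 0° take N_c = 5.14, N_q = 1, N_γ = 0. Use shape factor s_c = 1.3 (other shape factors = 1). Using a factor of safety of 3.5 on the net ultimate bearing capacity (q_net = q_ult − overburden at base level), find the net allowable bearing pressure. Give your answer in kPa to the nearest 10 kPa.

q = γ·D_f = 16.9 × 1.9 = 32.11 kPa.
c·N_c·s_c = 84 × 5.14 × 1.3 = 561.29 kPa
q·N_q = 32.11 × 1 = 32.11 kPa
q_ult = 561.29 + 32.11 = 593.4 kPa.
q_net = 593.4 − 32.11 = 561.29 kPa.
q_all(net) = 561.29 / 3.5 = 160.37 kPa.

q_all(net) ≈ 160 kPa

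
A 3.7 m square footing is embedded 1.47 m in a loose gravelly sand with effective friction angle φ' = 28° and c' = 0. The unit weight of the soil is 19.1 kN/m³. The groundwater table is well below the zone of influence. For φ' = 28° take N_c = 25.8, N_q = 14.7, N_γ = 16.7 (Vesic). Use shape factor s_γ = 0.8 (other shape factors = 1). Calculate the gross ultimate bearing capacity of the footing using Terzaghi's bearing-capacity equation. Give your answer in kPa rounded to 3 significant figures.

q_ult ≈ 885 kPa

q = γ·D_f = 19.1 × 1.47 = 28.077 kPa.
q·N_q = 28.077 × 14.7 = 412.73 kPa
0.5·γ·B·N_γ·s_γ = 0.5 × 19.1 × 3.7 × 16.7 × 0.8 = 472.08 kPa
q_ult = 412.73 + 472.08 = 884.81 kPa.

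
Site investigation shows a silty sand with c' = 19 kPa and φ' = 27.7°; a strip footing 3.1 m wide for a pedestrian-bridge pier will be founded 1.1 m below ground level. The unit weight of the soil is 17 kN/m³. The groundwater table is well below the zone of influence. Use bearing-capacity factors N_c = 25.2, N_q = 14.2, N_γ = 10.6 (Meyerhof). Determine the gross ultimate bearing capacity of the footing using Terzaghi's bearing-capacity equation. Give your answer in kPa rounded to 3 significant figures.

q = γ·D_f = 17 × 1.1 = 18.7 kPa.
c·N_c = 19 × 25.2 = 478.8 kPa
q·N_q = 18.7 × 14.2 = 265.54 kPa
0.5·γ·B·N_γ = 0.5 × 17 × 3.1 × 10.6 = 279.31 kPa
q_ult = 478.8 + 265.54 + 279.31 = 1023.7 kPa.

q_ult ≈ 1020 kPa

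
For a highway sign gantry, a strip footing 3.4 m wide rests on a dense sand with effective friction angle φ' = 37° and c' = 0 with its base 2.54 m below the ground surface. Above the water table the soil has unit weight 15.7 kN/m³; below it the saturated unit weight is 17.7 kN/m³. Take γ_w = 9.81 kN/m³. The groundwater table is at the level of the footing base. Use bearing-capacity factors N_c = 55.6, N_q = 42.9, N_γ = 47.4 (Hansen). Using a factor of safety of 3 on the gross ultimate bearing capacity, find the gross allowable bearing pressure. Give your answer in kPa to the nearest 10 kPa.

q_all ≈ 780 kPa

Overburden at base level: q = 15.7 × 2.54 = 39.878 kPa.
Below the base the soil is submerged, so the ½γBN_γ term uses γ' = 17.7 − 9.81 = 7.89 kN/m³.
Surcharge term q·N_q = 39.878 × 42.9 = 1710.8 kPa; self-weight term 0.5·γ·B·N_γ = 0.5 × 7.89 × 3.4 × 47.4 = 635.78 kPa.
q_ult = 1710.8 + 635.78 = 2346.5 kPa.
q_all = 2346.5 / 3 = 782.18 kPa.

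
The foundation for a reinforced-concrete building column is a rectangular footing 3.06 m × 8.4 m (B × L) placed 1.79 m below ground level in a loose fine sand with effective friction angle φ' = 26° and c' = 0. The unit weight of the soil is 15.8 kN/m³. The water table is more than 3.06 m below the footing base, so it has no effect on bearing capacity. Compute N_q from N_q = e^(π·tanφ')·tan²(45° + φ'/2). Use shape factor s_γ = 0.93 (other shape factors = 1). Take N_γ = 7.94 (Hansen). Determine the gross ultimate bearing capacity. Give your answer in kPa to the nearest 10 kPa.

q_ult ≈ 510 kPa

tan26° = 0.4877, so N_q = e^(π×0.4877)·tan²(58°) = 4.629 × 2.561 = 11.85.
Overburden at base level: q = 15.8 × 1.79 = 28.282 kPa.
Surcharge term q·N_q = 28.282 × 11.854 = 335.26 kPa; self-weight term 0.5·γ·B·N_γ·s_γ = 0.5 × 15.8 × 3.06 × 7.94 × 0.93 = 178.51 kPa.
q_ult = 335.26 + 178.51 = 513.77 kPa.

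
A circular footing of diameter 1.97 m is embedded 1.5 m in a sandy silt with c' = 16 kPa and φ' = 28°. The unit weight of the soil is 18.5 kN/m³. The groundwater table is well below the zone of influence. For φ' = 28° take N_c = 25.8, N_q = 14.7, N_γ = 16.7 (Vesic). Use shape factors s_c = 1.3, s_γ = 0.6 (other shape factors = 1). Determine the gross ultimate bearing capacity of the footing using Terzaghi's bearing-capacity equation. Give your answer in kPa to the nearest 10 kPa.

q_ult ≈ 1130 kPa

q = γ·D_f = 18.5 × 1.5 = 27.75 kPa.
c·N_c·s_c = 16 × 25.8 × 1.3 = 536.64 kPa
q·N_q = 27.75 × 14.7 = 407.92 kPa
0.5·γ·B·N_γ·s_γ = 0.5 × 18.5 × 1.97 × 16.7 × 0.6 = 182.59 kPa
q_ult = 536.64 + 407.92 + 182.59 = 1127.2 kPa.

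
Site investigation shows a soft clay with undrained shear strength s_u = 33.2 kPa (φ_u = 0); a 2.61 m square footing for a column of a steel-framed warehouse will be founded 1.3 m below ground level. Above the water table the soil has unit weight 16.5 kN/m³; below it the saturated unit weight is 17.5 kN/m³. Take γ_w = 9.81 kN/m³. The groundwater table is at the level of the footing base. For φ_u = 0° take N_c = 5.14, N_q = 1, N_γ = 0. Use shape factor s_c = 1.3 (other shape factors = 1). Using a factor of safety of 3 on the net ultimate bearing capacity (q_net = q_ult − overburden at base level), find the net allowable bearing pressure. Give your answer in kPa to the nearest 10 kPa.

q_all(net) ≈ 70 kPa

Effective surcharge at the founding depth q = γ·D_f = 16.5 × 1.3 = 21.45 kPa.
q_ult = c·N_c·s_c + q·N_q
     = 33.2 × 5.14 × 1.3 + 21.45 × 1
     = 221.84 + 21.45 = 243.29 kPa.
q_net = 243.29 − 21.45 = 221.84 kPa.
q_all(net) = 221.84 / 3 = 73.947 kPa.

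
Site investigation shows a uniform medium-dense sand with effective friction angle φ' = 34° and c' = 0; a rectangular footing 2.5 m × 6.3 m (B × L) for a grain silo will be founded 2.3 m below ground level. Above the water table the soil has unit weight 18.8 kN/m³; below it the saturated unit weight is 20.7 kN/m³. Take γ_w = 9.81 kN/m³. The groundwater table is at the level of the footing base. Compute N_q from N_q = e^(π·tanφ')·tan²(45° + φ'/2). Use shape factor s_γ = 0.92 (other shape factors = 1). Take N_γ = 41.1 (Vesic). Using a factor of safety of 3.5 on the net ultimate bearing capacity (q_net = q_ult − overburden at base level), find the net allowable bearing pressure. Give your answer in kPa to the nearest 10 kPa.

q_all(net) ≈ 500 kPa

N_q = e^(π·tan34°)·tan²(62°) = 29.44.
Effective surcharge at the founding depth q = γ·D_f = 18.8 × 2.3 = 43.24 kPa.
The water table coincides with the base, so in the self-weight term γ → γ' = 10.89 kN/m³.
q_ult = q·N_q + 0.5·γ·B·N_γ·s_γ
     = 43.24 × 29.44 + 0.5 × 10.89 × 2.5 × 41.1 × 0.92
     = 1273 + 514.72 = 1787.7 kPa.
q_net = 1787.7 − 43.24 = 1744.5 kPa.
q_all(net) = 1744.5 / 3.5 = 498.41 kPa.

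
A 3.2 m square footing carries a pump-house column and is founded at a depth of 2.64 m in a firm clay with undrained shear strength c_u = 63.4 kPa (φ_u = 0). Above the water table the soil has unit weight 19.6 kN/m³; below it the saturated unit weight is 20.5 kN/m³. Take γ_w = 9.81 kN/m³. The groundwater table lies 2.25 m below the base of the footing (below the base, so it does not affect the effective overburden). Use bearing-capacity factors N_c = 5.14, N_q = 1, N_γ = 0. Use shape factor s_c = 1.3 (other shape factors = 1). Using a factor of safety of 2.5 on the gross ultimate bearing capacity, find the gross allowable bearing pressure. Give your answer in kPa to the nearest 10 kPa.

q_all ≈ 190 kPa

Effective surcharge at the founding depth q = γ·D_f = 19.6 × 2.64 = 51.744 kPa.
q_ult = c·N_c·s_c + q·N_q
     = 63.4 × 5.14 × 1.3 + 51.744 × 1
     = 423.64 + 51.744 = 475.38 kPa.
q_all = 475.38 / 2.5 = 190.15 kPa.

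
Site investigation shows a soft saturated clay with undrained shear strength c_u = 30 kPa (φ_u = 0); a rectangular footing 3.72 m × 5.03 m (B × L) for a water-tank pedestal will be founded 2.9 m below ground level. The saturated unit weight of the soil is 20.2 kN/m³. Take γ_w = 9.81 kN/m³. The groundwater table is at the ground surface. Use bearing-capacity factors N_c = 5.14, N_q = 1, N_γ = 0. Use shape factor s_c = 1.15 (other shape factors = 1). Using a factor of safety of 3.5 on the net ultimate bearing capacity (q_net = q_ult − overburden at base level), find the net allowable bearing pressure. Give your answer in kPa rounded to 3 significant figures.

q_all(net) ≈ 50.7 kPa

Water table at ground surface, so effective unit weight γ' = 20.2 − 9.81 = 10.39 kN/m³ is used throughout; overburden q = 10.39 × 2.9 = 30.131 kPa.
Cohesion term c·N_c·s_c = 30 × 5.14 × 1.15 = 177.33 kPa; surcharge term q·N_q = 30.131 × 1 = 30.131 kPa.
q_ult = 177.33 + 30.131 = 207.46 kPa.
q_net = 207.46 − 30.131 = 177.33 kPa.
q_all(net) = 177.33 / 3.5 = 50.666 kPa.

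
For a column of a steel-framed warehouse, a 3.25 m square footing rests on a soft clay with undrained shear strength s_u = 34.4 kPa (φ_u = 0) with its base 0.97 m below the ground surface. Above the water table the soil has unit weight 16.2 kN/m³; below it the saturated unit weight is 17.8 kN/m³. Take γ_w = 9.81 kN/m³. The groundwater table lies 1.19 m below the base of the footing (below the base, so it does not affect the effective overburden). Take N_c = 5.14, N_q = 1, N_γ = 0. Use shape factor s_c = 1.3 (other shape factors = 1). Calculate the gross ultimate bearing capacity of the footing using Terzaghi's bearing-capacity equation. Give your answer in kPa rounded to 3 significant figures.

q_ult ≈ 246 kPa

Effective surcharge at the founding depth q = γ·D_f = 16.2 × 0.97 = 15.714 kPa.
q_ult = c·N_c·s_c + q·N_q
     = 34.4 × 5.14 × 1.3 + 15.714 × 1
     = 229.86 + 15.714 = 245.57 kPa.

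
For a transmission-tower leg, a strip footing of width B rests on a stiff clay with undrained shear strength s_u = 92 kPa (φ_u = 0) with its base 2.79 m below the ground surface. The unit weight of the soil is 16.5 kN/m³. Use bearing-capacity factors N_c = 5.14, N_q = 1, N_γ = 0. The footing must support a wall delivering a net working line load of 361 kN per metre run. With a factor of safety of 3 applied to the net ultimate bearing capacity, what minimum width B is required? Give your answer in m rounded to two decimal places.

B = 2.29 m

Effective surcharge at the founding depth q = γ·D_f = 16.5 × 2.79 = 46.035 kPa.
q_ult = c·N_c + q·N_q
     = 92 × 5.14 + 46.035 × 1
     = 472.88 + 46.035 = 518.91 kPa.
For φ = 0 the ½γBN_γ term vanishes, so q_ult is independent of B. q_net = 518.91 − 46.035 = 472.88 kPa; q_all(net) = 472.88/3 = 157.63 kPa.
Required width B = w / q_all(net) = 361 / 157.63 = 2.29 m.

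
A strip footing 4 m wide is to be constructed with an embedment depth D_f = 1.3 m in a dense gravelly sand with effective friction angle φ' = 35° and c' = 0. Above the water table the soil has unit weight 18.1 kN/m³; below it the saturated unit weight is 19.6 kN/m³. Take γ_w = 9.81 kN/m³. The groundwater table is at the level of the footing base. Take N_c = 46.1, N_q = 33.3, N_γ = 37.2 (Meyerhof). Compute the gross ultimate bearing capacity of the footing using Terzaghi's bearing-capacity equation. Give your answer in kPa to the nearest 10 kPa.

q = γ·D_f = 18.1 × 1.3 = 23.53 kPa.
For the ½γBN_γ term take γ' = 19.6 − 9.81 = 9.79 kN/m³ (soil below base is submerged).
q·N_q = 23.53 × 33.3 = 783.55 kPa
0.5·γ·B·N_γ = 0.5 × 9.79 × 4 × 37.2 = 728.38 kPa
q_ult = 783.55 + 728.38 = 1511.9 kPa.

q_ult ≈ 1510 kPa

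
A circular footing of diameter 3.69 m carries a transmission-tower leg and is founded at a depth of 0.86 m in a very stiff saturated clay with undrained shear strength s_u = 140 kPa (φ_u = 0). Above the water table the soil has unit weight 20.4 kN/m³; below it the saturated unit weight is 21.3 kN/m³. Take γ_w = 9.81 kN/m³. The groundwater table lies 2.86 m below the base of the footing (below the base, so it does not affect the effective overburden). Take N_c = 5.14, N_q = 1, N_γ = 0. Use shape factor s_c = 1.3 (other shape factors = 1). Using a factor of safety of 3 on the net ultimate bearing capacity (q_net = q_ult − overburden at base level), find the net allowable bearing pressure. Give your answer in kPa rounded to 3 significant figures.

q_all(net) ≈ 312 kPa

Effective surcharge at the founding depth q = γ·D_f = 20.4 × 0.86 = 17.544 kPa.
q_ult = c·N_c·s_c + q·N_q
     = 140 × 5.14 × 1.3 + 17.544 × 1
     = 935.48 + 17.544 = 953.02 kPa.
q_net = 953.02 − 17.544 = 935.48 kPa.
q_all(net) = 935.48 / 3 = 311.83 kPa.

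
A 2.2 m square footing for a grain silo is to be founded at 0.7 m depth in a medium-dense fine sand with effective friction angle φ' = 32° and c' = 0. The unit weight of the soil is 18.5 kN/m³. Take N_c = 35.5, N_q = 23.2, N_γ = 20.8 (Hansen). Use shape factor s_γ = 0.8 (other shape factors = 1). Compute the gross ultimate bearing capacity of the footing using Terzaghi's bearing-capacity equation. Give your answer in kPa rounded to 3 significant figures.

q_ult ≈ 639 kPa

Effective surcharge at the founding depth q = γ·D_f = 18.5 × 0.7 = 12.95 kPa.
q_ult = q·N_q + 0.5·γ·B·N_γ·s_γ
     = 12.95 × 23.2 + 0.5 × 18.5 × 2.2 × 20.8 × 0.8
     = 300.44 + 338.62 = 639.06 kPa.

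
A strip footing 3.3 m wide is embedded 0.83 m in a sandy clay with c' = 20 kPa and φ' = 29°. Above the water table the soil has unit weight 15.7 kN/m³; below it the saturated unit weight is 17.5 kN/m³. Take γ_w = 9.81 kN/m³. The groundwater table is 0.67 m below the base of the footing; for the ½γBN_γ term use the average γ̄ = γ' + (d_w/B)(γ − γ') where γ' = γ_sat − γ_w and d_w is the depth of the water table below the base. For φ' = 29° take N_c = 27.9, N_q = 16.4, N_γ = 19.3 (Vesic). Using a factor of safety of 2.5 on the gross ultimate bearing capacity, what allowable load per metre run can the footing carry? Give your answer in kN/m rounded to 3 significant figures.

Overburden at base level: q = 15.7 × 0.83 = 13.031 kPa.
The water table is 0.67 m below the base (< B = 3.3 m), so the ½γBN_γ term uses γ̄ = γ' + (d_w/B)(γ − γ') = 7.69 + (0.67/3.3)(15.7 − 7.69) = 9.3163 kN/m³.
Cohesion term c·N_c = 20 × 27.9 = 558 kPa; surcharge term q·N_q = 13.031 × 16.4 = 213.71 kPa; self-weight term 0.5·γ·B·N_γ = 0.5 × 9.3163 × 3.3 × 19.3 = 296.68 kPa.
q_ult = 558 + 213.71 + 296.68 = 1068.4 kPa.
Gross allowable pressure q_all = 1068.4 / 2.5 = 427.35 kPa.
Allowable wall load = q_all × B = 427.35 × 3.3 = 1410.3 kN per metre run.

≈ 1410 kN/m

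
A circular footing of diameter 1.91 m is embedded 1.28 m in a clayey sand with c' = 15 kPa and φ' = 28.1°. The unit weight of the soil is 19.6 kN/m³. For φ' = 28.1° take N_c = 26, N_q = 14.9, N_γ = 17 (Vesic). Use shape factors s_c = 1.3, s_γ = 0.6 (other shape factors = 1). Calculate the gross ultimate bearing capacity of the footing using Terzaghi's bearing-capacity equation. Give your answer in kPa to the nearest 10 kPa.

Overburden at base level: q = 19.6 × 1.28 = 25.088 kPa.
Cohesion term c·N_c·s_c = 15 × 26 × 1.3 = 507 kPa; surcharge term q·N_q = 25.088 × 14.9 = 373.81 kPa; self-weight term 0.5·γ·B·N_γ·s_γ = 0.5 × 19.6 × 1.91 × 17 × 0.6 = 190.92 kPa.
q_ult = 507 + 373.81 + 190.92 = 1071.7 kPa.

q_ult ≈ 1070 kPa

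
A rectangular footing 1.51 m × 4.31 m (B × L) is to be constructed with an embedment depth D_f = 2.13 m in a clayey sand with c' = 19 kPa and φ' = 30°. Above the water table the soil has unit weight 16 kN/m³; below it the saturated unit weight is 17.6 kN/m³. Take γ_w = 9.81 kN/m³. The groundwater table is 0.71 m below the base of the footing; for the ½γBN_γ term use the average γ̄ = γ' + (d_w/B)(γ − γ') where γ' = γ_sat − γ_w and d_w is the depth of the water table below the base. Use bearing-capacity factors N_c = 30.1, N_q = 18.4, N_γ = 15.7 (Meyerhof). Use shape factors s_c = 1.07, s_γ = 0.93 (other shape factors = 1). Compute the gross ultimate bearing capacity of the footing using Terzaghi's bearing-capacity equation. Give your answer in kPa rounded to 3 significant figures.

Overburden at base level: q = 16 × 2.13 = 34.08 kPa.
The water table is 0.71 m below the base (< B = 1.51 m), so the ½γBN_γ term uses γ̄ = γ' + (d_w/B)(γ − γ') = 7.79 + (0.71/1.51)(16 − 7.79) = 11.65 kN/m³.
Cohesion term c·N_c·s_c = 19 × 30.1 × 1.07 = 611.93 kPa; surcharge term q·N_q = 34.08 × 18.4 = 627.07 kPa; self-weight term 0.5·γ·B·N_γ·s_γ = 0.5 × 11.65 × 1.51 × 15.7 × 0.93 = 128.43 kPa.
q_ult = 611.93 + 627.07 + 128.43 = 1367.4 kPa.

q_ult ≈ 1370 kPa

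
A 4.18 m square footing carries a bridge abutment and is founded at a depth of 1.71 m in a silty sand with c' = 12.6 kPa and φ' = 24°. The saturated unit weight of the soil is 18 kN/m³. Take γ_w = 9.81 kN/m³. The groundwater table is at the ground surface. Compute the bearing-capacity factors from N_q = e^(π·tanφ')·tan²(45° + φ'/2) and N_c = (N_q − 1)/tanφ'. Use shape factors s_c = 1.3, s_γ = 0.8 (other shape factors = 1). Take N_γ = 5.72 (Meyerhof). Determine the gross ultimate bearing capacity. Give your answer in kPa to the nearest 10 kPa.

tan24° = 0.4452, so N_q = e^(π×0.4452)·tan²(57°) = 4.05 × 2.371 = 9.6.
N_c = (9.6 − 1)/tan24° = 19.32.
Water table at ground surface, so effective unit weight γ' = 18 − 9.81 = 8.19 kN/m³ is used throughout; overburden q = 8.19 × 1.71 = 14.005 kPa; the same γ' applies in the ½γBN_γ term.
Cohesion term c·N_c·s_c = 12.6 × 19.324 × 1.3 = 316.52 kPa; surcharge term q·N_q = 14.005 × 9.6034 = 134.49 kPa; self-weight term 0.5·γ·B·N_γ·s_γ = 0.5 × 8.19 × 4.18 × 5.72 × 0.8 = 78.328 kPa.
q_ult = 316.52 + 134.49 + 78.328 = 529.34 kPa.

q_ult ≈ 530 kPa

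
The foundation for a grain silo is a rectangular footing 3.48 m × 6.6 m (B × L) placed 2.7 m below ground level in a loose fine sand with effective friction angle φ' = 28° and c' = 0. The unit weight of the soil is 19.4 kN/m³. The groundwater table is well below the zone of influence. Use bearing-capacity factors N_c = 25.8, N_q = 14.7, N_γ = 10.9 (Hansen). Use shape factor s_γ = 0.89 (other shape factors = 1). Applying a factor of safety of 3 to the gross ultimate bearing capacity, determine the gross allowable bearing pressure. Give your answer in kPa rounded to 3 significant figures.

q_all ≈ 366 kPa

q = γ·D_f = 19.4 × 2.7 = 52.38 kPa.
q·N_q = 52.38 × 14.7 = 769.99 kPa
0.5·γ·B·N_γ·s_γ = 0.5 × 19.4 × 3.48 × 10.9 × 0.89 = 327.47 kPa
q_ult = 769.99 + 327.47 = 1097.5 kPa.
q_all = q_ult / FS = 1097.5 / 3 = 365.82 kPa.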